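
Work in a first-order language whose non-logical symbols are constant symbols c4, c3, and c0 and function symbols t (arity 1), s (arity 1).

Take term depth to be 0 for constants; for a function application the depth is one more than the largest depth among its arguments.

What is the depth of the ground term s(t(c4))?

depth(t(c4)) = 1 + depth(c4) = 1 + 0 = 1
depth(s(t(c4))) = 1 + depth(t(c4)) = 1 + 1 = 2

2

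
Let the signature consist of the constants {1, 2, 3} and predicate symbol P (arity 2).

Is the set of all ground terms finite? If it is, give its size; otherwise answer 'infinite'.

There are no function symbols, so every ground term is one of the 3 constants.
The Herbrand universe is {1, 2, 3}, which is finite with 3 elements.

3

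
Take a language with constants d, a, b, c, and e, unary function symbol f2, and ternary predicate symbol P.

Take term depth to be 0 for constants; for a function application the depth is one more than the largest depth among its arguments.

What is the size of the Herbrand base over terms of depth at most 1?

1000

First count ground terms of depth ≤ 1.
If N_k denotes the number of depth-≤k ground terms, the 5 constants give N_0 = 5, and each function symbol of arity r contributes N_{k-1}^r new terms at level k: N_k = 5 + N_{k-1}.
N_0 = 5
N_1 = 5 + 5 = 10
Explicitly: d, a, b, c, e, f2(d), f2(a), f2(b), f2(c), f2(e).
So |H| = 10.
For each predicate symbol, the number of ground atoms is |H| raised to its arity; summing:
  P: 10^3 = 1000
Total ground atoms: 1000.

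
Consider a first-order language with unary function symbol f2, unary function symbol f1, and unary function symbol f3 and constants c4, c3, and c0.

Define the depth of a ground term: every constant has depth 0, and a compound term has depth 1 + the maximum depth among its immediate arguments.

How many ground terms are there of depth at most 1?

12

If N_k denotes the number of depth-≤k ground terms, the 3 constants give N_0 = 3, and each function symbol of arity r contributes N_{k-1}^r new terms at level k: N_k = 3 + N_{k-1} + N_{k-1} + N_{k-1}.
N_0 = 3
N_1 = 3 + 3 + 3 + 3 = 12
Explicitly: c4, c3, c0, f2(c4), f2(c3), f2(c0), f1(c4), f1(c3), f1(c0), f3(c4), f3(c3), f3(c0).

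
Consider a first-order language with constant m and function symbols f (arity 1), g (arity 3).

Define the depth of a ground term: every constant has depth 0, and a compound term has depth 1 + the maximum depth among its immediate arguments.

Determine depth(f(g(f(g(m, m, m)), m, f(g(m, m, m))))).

4

depth(g(m, m, m)) = 1 + max(0, 0, 0) = 1
depth(f(g(m, m, m))) = 1 + depth(g(m, m, m)) = 1 + 1 = 2
depth(g(f(g(m, m, m)), m, f(g(m, m, m)))) = 1 + max(2, 0, 2) = 3
depth(f(g(f(g(m, m, m)), m, f(g(m, m, m))))) = 1 + depth(g(f(g(m, m, m)), m, f(g(m, m, m)))) = 1 + 3 = 4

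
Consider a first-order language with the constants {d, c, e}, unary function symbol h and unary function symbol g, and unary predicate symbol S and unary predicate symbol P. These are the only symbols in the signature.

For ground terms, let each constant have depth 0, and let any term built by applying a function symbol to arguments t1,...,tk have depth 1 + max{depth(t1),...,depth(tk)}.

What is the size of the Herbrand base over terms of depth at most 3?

First count ground terms of depth ≤ 3.
Let N_k = |{terms of depth ≤ k}|. Then N_0 = 3 and N_k = 3 + N_{k-1} + N_{k-1} for k ≥ 1 (one summand per function symbol, arity giving the exponent).
N_0 = 3
N_1 = 3 + 3 + 3 = 9
N_2 = 3 + 9 + 9 = 21
N_3 = 3 + 21 + 21 = 45
So |H| = 45.
Ground atoms are formed by filling each argument slot of a predicate with a term from H, so an r-ary predicate gives |H|^r atoms:
  S: 45;  P: 45
Total ground atoms: 45 + 45 = 90.

90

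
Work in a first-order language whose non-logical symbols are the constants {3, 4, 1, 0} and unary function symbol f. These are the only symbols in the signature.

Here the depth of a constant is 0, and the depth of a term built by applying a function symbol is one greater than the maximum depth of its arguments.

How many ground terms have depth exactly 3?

4

Write N_k for the number of ground terms of depth ≤ k. A term of depth ≤ k is either a constant or a function symbol applied to arguments of depth ≤ k−1, so N_k = 4 + N_{k-1}.
N_0 = 4
N_1 = 4 + 4 = 8
N_2 = 4 + 8 = 12
N_3 = 4 + 12 = 16
Terms of depth exactly 3: N_3 − N_2 = 16 − 12 = 4.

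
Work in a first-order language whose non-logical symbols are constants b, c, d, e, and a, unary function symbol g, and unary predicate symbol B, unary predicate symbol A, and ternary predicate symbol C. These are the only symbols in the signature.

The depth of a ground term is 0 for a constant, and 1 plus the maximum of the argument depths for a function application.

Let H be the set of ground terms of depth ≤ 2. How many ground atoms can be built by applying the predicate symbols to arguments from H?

3405

First count ground terms of depth ≤ 2.
Write N_k for the number of ground terms of depth ≤ k. A term of depth ≤ k is either a constant or a function symbol applied to arguments of depth ≤ k−1, so N_k = 5 + N_{k-1}.
N_0 = 5
N_1 = 5 + 5 = 10
N_2 = 5 + 10 = 15
So |H| = 15.
A ground atom is a predicate applied to a tuple of terms from H, so the count is the sum over predicates of |H|^arity:
  B: 15;  A: 15;  C: 15^3 = 3375
Total ground atoms: 15 + 15 + 3375 = 3405.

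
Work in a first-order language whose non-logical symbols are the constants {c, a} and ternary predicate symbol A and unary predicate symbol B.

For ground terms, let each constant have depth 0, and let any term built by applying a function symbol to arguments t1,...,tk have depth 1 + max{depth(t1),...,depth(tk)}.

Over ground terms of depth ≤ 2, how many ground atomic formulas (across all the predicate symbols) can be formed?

First count ground terms of depth ≤ 2.
With no function symbols every ground term is a constant, so there are exactly 2 ground terms at every depth bound.
N_0 = 2
N_1 = 2
N_2 = 2
Explicitly: c, a.
So |H| = 2.
Ground atoms are formed by filling each argument slot of a predicate with a term from H, so an r-ary predicate gives |H|^r atoms:
  A: 2^3 = 8;  B: 2
Total ground atoms: 8 + 2 = 10.

10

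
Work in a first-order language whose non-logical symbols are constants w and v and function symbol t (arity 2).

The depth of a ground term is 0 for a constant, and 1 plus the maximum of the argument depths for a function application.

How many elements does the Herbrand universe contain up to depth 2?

38

Write N_k for the number of ground terms of depth ≤ k. A term of depth ≤ k is either a constant or a function symbol applied to arguments of depth ≤ k−1, so N_k = 2 + N_{k-1}^2.
N_0 = 2
N_1 = 2 + 2^2 = 6
N_2 = 2 + 6^2 = 38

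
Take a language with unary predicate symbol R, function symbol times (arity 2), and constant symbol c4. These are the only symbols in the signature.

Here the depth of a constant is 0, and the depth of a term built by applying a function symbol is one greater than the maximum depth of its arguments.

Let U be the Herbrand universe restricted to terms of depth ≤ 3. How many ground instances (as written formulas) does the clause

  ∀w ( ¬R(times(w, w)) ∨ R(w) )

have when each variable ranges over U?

Ground terms of depth ≤ 3:
  If N_k denotes the number of depth-≤k ground terms, the 1 constant gives N_0 = 1, and each function symbol of arity r contributes N_{k-1}^r new terms at level k: N_k = 1 + N_{k-1}^2.
  N_0 = 1
  N_1 = 1 + 1^2 = 2
  N_2 = 1 + 2^2 = 5
  N_3 = 1 + 5^2 = 26
So there are 26 ground terms available for substitution.
There is 1 variable to instantiate (w),  occurring in at least one literal, so different choices give different ground instances.
Number of ground instances = 26.

26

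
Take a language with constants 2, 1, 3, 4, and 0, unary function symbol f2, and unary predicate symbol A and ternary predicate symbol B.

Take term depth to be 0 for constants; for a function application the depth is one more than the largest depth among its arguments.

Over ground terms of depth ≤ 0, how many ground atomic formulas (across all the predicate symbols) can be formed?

130

First count ground terms of depth ≤ 0.
Count level by level. With function symbols f2/1, the terms of depth ≤ k are the 5 constants together with each function applied to depth-≤(k−1) tuples, so N_k = 5 + N_{k-1}.
N_0 = 5
Explicitly: 2, 1, 3, 4, 0.
So |H| = 5.
A ground atom is a predicate applied to a tuple of terms from H, so the count is the sum over predicates of |H|^arity:
  A: 5;  B: 5^3 = 125
Total ground atoms: 5 + 125 = 130.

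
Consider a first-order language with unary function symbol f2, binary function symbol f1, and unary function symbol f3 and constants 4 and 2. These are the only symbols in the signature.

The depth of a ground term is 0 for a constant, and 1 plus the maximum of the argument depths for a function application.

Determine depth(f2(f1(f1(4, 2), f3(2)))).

3

depth(f1(4, 2)) = 1 + max(0, 0) = 1
depth(f3(2)) = 1 + depth(2) = 1 + 0 = 1
depth(f1(f1(4, 2), f3(2))) = 1 + max(1, 1) = 2
depth(f2(f1(f1(4, 2), f3(2)))) = 1 + depth(f1(f1(4, 2), f3(2))) = 1 + 2 = 3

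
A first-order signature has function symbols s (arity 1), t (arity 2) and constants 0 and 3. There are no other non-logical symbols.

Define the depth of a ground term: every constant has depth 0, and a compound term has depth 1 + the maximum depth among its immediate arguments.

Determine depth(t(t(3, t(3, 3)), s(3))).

3

depth(t(3, 3)) = 1 + max(0, 0) = 1
depth(t(3, t(3, 3))) = 1 + max(0, 1) = 2
depth(s(3)) = 1 + depth(3) = 1 + 0 = 1
depth(t(t(3, t(3, 3)), s(3))) = 1 + max(2, 1) = 3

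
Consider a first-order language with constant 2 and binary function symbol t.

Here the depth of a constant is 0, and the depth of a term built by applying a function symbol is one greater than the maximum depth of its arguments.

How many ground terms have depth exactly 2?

Let N_k = |{terms of depth ≤ k}|. Then N_0 = 1 and N_k = 1 + N_{k-1}^2 for k ≥ 1 (one summand per function symbol, arity giving the exponent).
N_0 = 1
N_1 = 1 + 1^2 = 2
N_2 = 1 + 2^2 = 5
Terms of depth exactly 2: N_2 − N_1 = 5 − 2 = 3.

3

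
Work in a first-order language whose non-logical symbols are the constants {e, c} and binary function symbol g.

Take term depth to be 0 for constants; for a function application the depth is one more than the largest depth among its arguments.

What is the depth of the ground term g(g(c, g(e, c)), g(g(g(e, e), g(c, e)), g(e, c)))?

depth(g(e, c)) = 1 + max(0, 0) = 1
depth(g(c, g(e, c))) = 1 + max(0, 1) = 2
depth(g(e, e)) = 1 + max(0, 0) = 1
depth(g(c, e)) = 1 + max(0, 0) = 1
depth(g(g(e, e), g(c, e))) = 1 + max(1, 1) = 2
depth(g(g(g(e, e), g(c, e)), g(e, c))) = 1 + max(2, 1) = 3
depth(g(g(c, g(e, c)), g(g(g(e, e), g(c, e)), g(e, c)))) = 1 + max(2, 3) = 4

4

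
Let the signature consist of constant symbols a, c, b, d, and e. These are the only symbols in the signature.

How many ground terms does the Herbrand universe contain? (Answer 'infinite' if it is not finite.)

There are no function symbols, so every ground term is one of the 5 constants.
The Herbrand universe is {a, c, b, d, e}, which is finite with 5 elements.

5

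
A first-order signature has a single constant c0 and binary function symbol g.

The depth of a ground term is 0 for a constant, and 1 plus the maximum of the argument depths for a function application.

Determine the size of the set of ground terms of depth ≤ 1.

Let N_k count ground terms of depth at most k. Each non-constant term of depth ≤ k is some function symbol applied to depth-≤(k−1) arguments, giving N_k = 1 + N_{k-1}^2.
N_0 = 1
N_1 = 1 + 1^2 = 2
Explicitly: c0, g(c0, c0).

2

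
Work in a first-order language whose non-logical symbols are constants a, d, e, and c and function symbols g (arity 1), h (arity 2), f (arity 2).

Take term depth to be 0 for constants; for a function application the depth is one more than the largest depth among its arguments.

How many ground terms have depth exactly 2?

3204

If N_k denotes the number of depth-≤k ground terms, the 4 constants give N_0 = 4, and each function symbol of arity r contributes N_{k-1}^r new terms at level k: N_k = 4 + N_{k-1} + N_{k-1}^2 + N_{k-1}^2.
N_0 = 4
N_1 = 4 + 4 + 4^2 + 4^2 = 40
N_2 = 4 + 40 + 40^2 + 40^2 = 3244
Terms of depth exactly 2: N_2 − N_1 = 3244 − 40 = 3204.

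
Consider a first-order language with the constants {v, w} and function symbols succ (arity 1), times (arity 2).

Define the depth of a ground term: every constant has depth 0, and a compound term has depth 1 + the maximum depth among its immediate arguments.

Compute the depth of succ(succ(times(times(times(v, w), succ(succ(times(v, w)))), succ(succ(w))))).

depth(times(v, w)) = 1 + max(0, 0) = 1
depth(succ(times(v, w))) = 1 + depth(times(v, w)) = 1 + 1 = 2
depth(succ(succ(times(v, w)))) = 1 + depth(succ(times(v, w))) = 1 + 2 = 3
depth(times(times(v, w), succ(succ(times(v, w))))) = 1 + max(1, 3) = 4
depth(succ(w)) = 1 + depth(w) = 1 + 0 = 1
depth(succ(succ(w))) = 1 + depth(succ(w)) = 1 + 1 = 2
depth(times(times(times(v, w), succ(succ(times(v, w)))), succ(succ(w)))) = 1 + max(4, 2) = 5
depth(succ(times(times(times(v, w), succ(succ(times(v, w)))), succ(succ(w))))) = 1 + depth(times(times(times(v, w), succ(succ(times(v, w)))), succ(succ(w)))) = 1 + 5 = 6
depth(succ(succ(times(times(times(v, w), succ(succ(times(v, w)))), succ(succ(w)))))) = 1 + depth(succ(times(times(times(v, w), succ(succ(times(v, w)))), succ(succ(w))))) = 1 + 6 = 7

7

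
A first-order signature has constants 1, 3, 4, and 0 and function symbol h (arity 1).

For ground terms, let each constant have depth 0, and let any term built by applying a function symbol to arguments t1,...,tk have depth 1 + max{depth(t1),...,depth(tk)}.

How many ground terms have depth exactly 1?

Write N_k for the number of ground terms of depth ≤ k. A term of depth ≤ k is either a constant or a function symbol applied to arguments of depth ≤ k−1, so N_k = 4 + N_{k-1}.
N_0 = 4
N_1 = 4 + 4 = 8
Terms of depth exactly 1: N_1 − N_0 = 8 − 4 = 4.

4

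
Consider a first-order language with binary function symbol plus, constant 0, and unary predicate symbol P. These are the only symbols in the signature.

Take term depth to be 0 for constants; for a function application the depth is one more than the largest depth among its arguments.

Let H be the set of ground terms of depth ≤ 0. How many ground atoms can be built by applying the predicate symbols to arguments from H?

First count ground terms of depth ≤ 0.
Let N_k = |{terms of depth ≤ k}|. Then N_0 = 1 and N_k = 1 + N_{k-1}^2 for k ≥ 1 (one summand per function symbol, arity giving the exponent).
N_0 = 1
So |H| = 1.
For each predicate symbol, the number of ground atoms is |H| raised to its arity; summing:
  P: 1
Total ground atoms: 1.

1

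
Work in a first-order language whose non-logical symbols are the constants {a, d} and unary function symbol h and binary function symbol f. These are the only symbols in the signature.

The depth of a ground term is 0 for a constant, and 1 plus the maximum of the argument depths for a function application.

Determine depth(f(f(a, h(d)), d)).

3

depth(h(d)) = 1 + depth(d) = 1 + 0 = 1
depth(f(a, h(d))) = 1 + max(0, 1) = 2
depth(f(f(a, h(d)), d)) = 1 + max(2, 0) = 3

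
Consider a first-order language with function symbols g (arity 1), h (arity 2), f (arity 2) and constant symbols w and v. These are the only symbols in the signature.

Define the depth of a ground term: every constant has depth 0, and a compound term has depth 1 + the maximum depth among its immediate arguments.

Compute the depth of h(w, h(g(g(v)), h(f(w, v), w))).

4

depth(g(v)) = 1 + depth(v) = 1 + 0 = 1
depth(g(g(v))) = 1 + depth(g(v)) = 1 + 1 = 2
depth(f(w, v)) = 1 + max(0, 0) = 1
depth(h(f(w, v), w)) = 1 + max(1, 0) = 2
depth(h(g(g(v)), h(f(w, v), w))) = 1 + max(2, 2) = 3
depth(h(w, h(g(g(v)), h(f(w, v), w)))) = 1 + max(0, 3) = 4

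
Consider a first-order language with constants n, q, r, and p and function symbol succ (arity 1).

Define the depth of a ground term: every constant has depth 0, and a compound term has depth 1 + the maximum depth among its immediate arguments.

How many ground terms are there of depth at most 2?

Write N_k for the number of ground terms of depth ≤ k. A term of depth ≤ k is either a constant or a function symbol applied to arguments of depth ≤ k−1, so N_k = 4 + N_{k-1}.
N_0 = 4
N_1 = 4 + 4 = 8
N_2 = 4 + 8 = 12
Explicitly: n, q, r, p, succ(n), succ(q), succ(r), succ(p), succ(succ(n)), succ(succ(q)), succ(succ(r)), succ(succ(p)).

12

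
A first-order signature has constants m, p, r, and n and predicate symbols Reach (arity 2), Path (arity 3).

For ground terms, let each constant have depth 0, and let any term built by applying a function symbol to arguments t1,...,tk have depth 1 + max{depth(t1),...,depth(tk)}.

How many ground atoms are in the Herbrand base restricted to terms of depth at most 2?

80

First count ground terms of depth ≤ 2.
With no function symbols every ground term is a constant, so there are exactly 4 ground terms at every depth bound.
N_0 = 4
N_1 = 4
N_2 = 4
So |H| = 4.
A ground atom is a predicate applied to a tuple of terms from H, so the count is the sum over predicates of |H|^arity:
  Reach: 4^2 = 16;  Path: 4^3 = 64
Total ground atoms: 16 + 64 = 80.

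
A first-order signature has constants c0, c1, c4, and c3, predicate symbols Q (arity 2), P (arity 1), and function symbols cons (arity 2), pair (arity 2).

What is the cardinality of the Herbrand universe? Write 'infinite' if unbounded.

infinite

The signature has at least one function symbol (cons, arity 2) and at least one constant (c0).
Iterating cons gives infinitely many distinct ground terms: c0, cons(c0, c0), cons(cons(c0, c0), cons(c0, c0)), ...
So the Herbrand universe is infinite.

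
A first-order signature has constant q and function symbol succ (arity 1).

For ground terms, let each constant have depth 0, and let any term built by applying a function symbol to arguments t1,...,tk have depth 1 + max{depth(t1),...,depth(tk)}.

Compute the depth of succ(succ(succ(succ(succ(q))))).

depth(succ(q)) = 1 + depth(q) = 1 + 0 = 1
depth(succ(succ(q))) = 1 + depth(succ(q)) = 1 + 1 = 2
depth(succ(succ(succ(q)))) = 1 + depth(succ(succ(q))) = 1 + 2 = 3
depth(succ(succ(succ(succ(q))))) = 1 + depth(succ(succ(succ(q)))) = 1 + 3 = 4
depth(succ(succ(succ(succ(succ(q)))))) = 1 + depth(succ(succ(succ(succ(q))))) = 1 + 4 = 5

5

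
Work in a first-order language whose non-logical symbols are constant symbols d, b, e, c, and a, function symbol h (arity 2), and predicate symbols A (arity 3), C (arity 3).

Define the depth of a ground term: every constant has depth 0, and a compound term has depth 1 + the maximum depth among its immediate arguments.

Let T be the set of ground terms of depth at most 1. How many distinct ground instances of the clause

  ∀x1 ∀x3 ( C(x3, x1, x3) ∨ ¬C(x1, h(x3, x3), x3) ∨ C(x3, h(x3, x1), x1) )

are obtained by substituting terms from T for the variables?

Ground terms of depth ≤ 1:
  If N_k denotes the number of depth-≤k ground terms, the 5 constants give N_0 = 5, and each function symbol of arity r contributes N_{k-1}^r new terms at level k: N_k = 5 + N_{k-1}^2.
  N_0 = 5
  N_1 = 5 + 5^2 = 30
So there are 30 ground terms available for substitution.
There are 2 variables to instantiate (x1, x3), each occurring in at least one literal, so different choices give different ground instances.
Number of ground instances = 30^2 = 900.

900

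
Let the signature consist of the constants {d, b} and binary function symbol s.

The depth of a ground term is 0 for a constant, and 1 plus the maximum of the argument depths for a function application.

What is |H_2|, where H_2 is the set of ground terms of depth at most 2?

Let N_k count ground terms of depth at most k. Each non-constant term of depth ≤ k is some function symbol applied to depth-≤(k−1) arguments, giving N_k = 2 + N_{k-1}^2.
N_0 = 2
N_1 = 2 + 2^2 = 6
N_2 = 2 + 6^2 = 38

38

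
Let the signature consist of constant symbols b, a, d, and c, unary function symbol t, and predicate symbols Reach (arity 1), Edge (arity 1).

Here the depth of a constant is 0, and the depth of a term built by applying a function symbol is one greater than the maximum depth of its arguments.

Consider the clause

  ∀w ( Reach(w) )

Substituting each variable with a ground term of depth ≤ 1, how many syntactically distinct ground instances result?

Ground terms of depth ≤ 1:
  If N_k denotes the number of depth-≤k ground terms, the 4 constants give N_0 = 4, and each function symbol of arity r contributes N_{k-1}^r new terms at level k: N_k = 4 + N_{k-1}.
  N_0 = 4
  N_1 = 4 + 4 = 8
  Explicitly: b, a, d, c, t(b), t(a), t(d), t(c).
So there are 8 ground terms available for substitution.
The clause has 1 distinct variable (w), which appears in the body. In the free term algebra distinct substitutions yield syntactically distinct ground instances.
Number of ground instances = 8.

8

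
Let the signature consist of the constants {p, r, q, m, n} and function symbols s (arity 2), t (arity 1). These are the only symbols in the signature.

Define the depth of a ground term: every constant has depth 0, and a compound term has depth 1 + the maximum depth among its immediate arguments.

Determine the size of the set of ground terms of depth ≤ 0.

5

Let N_k = |{terms of depth ≤ k}|. Then N_0 = 5 and N_k = 5 + N_{k-1}^2 + N_{k-1} for k ≥ 1 (one summand per function symbol, arity giving the exponent).
N_0 = 5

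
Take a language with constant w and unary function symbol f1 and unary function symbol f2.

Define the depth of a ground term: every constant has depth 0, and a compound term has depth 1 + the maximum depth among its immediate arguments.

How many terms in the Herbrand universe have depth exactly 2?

4

Let N_k = |{terms of depth ≤ k}|. Then N_0 = 1 and N_k = 1 + N_{k-1} + N_{k-1} for k ≥ 1 (one summand per function symbol, arity giving the exponent).
N_0 = 1
N_1 = 1 + 1 + 1 = 3
N_2 = 1 + 3 + 3 = 7
Terms of depth exactly 2: N_2 − N_1 = 7 − 3 = 4.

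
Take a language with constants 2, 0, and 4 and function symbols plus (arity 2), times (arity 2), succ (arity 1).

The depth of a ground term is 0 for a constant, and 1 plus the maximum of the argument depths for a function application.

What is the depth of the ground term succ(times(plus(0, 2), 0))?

depth(plus(0, 2)) = 1 + max(0, 0) = 1
depth(times(plus(0, 2), 0)) = 1 + max(1, 0) = 2
depth(succ(times(plus(0, 2), 0))) = 1 + depth(times(plus(0, 2), 0)) = 1 + 2 = 3

3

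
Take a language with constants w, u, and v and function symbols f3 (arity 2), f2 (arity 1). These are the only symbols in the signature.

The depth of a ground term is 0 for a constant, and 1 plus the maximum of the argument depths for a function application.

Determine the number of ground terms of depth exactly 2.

228

Let N_k = |{terms of depth ≤ k}|. Then N_0 = 3 and N_k = 3 + N_{k-1}^2 + N_{k-1} for k ≥ 1 (one summand per function symbol, arity giving the exponent).
N_0 = 3
N_1 = 3 + 3^2 + 3 = 15
N_2 = 3 + 15^2 + 15 = 243
Terms of depth exactly 2: N_2 − N_1 = 243 − 15 = 228.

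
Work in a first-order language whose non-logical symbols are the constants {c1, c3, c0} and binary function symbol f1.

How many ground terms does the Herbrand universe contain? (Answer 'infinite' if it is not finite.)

infinite

The signature has at least one function symbol (f1, arity 2) and at least one constant (c1).
Iterating f1 gives infinitely many distinct ground terms: c1, f1(c1, c1), f1(f1(c1, c1), f1(c1, c1)), ...
So the Herbrand universe is infinite.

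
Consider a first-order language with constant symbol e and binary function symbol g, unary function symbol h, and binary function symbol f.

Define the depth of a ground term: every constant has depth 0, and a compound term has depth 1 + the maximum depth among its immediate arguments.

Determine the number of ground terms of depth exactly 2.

Count level by level. With function symbols g/2, h/1, f/2, the terms of depth ≤ k are the 1 constant together with each function applied to depth-≤(k−1) tuples, so N_k = 1 + N_{k-1}^2 + N_{k-1} + N_{k-1}^2.
N_0 = 1
N_1 = 1 + 1^2 + 1 + 1^2 = 4
N_2 = 1 + 4^2 + 4 + 4^2 = 37
Terms of depth exactly 2: N_2 − N_1 = 37 − 4 = 33.

33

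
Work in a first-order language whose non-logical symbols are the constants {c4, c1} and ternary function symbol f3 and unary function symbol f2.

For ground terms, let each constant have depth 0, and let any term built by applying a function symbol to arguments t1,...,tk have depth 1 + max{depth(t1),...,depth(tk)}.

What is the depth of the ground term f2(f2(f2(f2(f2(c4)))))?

5

depth(f2(c4)) = 1 + depth(c4) = 1 + 0 = 1
depth(f2(f2(c4))) = 1 + depth(f2(c4)) = 1 + 1 = 2
depth(f2(f2(f2(c4)))) = 1 + depth(f2(f2(c4))) = 1 + 2 = 3
depth(f2(f2(f2(f2(c4))))) = 1 + depth(f2(f2(f2(c4)))) = 1 + 3 = 4
depth(f2(f2(f2(f2(f2(c4)))))) = 1 + depth(f2(f2(f2(f2(c4))))) = 1 + 4 = 5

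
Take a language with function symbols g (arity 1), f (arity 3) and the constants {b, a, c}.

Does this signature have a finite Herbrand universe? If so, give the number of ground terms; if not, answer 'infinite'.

infinite

The signature has at least one function symbol (g, arity 1) and at least one constant (b).
Iterating g gives infinitely many distinct ground terms: b, g(b), g(g(b)), ...
So the Herbrand universe is infinite.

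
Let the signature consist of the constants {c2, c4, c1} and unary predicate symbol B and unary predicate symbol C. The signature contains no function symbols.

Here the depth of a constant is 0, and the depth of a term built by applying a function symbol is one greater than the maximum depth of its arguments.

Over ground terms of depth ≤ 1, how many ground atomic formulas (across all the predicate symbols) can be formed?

First count ground terms of depth ≤ 1.
With no function symbols every ground term is a constant, so there are exactly 3 ground terms at every depth bound.
N_0 = 3
N_1 = 3
Explicitly: c2, c4, c1.
So |H| = 3.
A ground atom is a predicate applied to a tuple of terms from H, so the count is the sum over predicates of |H|^arity:
  B: 3;  C: 3
Total ground atoms: 3 + 3 = 6.

6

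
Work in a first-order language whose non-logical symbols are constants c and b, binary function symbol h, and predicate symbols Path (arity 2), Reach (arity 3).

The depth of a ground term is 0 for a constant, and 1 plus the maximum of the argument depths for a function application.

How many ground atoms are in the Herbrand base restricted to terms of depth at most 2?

56316

First count ground terms of depth ≤ 2.
Let N_k count ground terms of depth at most k. Each non-constant term of depth ≤ k is some function symbol applied to depth-≤(k−1) arguments, giving N_k = 2 + N_{k-1}^2.
N_0 = 2
N_1 = 2 + 2^2 = 6
N_2 = 2 + 6^2 = 38
So |H| = 38.
Each predicate of arity r yields |H|^r ground atoms (one per choice of an r-tuple from H):
  Path: 38^2 = 1444;  Reach: 38^3 = 54872
Total ground atoms: 1444 + 54872 = 56316.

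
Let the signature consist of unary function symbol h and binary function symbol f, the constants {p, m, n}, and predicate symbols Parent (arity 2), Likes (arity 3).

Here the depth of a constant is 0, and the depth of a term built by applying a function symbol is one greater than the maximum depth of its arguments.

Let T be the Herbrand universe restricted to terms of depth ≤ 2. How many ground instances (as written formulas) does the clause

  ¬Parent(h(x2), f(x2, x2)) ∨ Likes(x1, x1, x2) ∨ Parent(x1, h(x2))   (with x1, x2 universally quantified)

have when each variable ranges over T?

59049

Ground terms of depth ≤ 2:
  Let N_k = |{terms of depth ≤ k}|. Then N_0 = 3 and N_k = 3 + N_{k-1} + N_{k-1}^2 for k ≥ 1 (one summand per function symbol, arity giving the exponent).
  N_0 = 3
  N_1 = 3 + 3 + 3^2 = 15
  N_2 = 3 + 15 + 15^2 = 243
So there are 243 ground terms available for substitution.
The clause has 2 distinct variables (x1, x2), each appearing in the body. In the free term algebra distinct substitutions yield syntactically distinct ground instances.
Number of ground instances = 243^2 = 59049.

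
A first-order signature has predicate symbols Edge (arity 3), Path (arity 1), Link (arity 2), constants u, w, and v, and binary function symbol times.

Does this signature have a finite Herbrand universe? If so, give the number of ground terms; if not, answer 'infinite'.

infinite

The signature has at least one function symbol (times, arity 2) and at least one constant (u).
Iterating times gives infinitely many distinct ground terms: u, times(u, u), times(times(u, u), times(u, u)), ...
So the Herbrand universe is infinite.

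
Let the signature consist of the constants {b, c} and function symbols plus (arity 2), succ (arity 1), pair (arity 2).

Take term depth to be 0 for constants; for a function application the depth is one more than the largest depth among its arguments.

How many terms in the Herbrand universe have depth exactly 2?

290

Let N_k = |{terms of depth ≤ k}|. Then N_0 = 2 and N_k = 2 + N_{k-1}^2 + N_{k-1} + N_{k-1}^2 for k ≥ 1 (one summand per function symbol, arity giving the exponent).
N_0 = 2
N_1 = 2 + 2^2 + 2 + 2^2 = 12
N_2 = 2 + 12^2 + 12 + 12^2 = 302
Terms of depth exactly 2: N_2 − N_1 = 302 − 12 = 290.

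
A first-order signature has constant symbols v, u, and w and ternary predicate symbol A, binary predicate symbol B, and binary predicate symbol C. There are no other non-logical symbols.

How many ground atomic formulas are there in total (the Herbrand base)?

With no function symbols, the Herbrand universe is just the 3 constants.
Ground atoms per predicate: A: 3^3 = 27, B: 3^2 = 9, C: 3^2 = 9.
Herbrand base size = 27 + 9 + 9 = 45.

45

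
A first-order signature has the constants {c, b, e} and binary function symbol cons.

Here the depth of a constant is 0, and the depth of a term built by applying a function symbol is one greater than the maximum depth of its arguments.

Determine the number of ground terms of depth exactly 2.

135

Let N_k = |{terms of depth ≤ k}|. Then N_0 = 3 and N_k = 3 + N_{k-1}^2 for k ≥ 1 (one summand per function symbol, arity giving the exponent).
N_0 = 3
N_1 = 3 + 3^2 = 12
N_2 = 3 + 12^2 = 147
Terms of depth exactly 2: N_2 − N_1 = 147 − 12 = 135.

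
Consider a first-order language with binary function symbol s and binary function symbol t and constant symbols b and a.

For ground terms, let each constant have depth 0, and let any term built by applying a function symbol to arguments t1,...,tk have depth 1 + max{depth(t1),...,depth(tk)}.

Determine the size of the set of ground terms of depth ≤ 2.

Write N_k for the number of ground terms of depth ≤ k. A term of depth ≤ k is either a constant or a function symbol applied to arguments of depth ≤ k−1, so N_k = 2 + N_{k-1}^2 + N_{k-1}^2.
N_0 = 2
N_1 = 2 + 2^2 + 2^2 = 10
N_2 = 2 + 10^2 + 10^2 = 202

202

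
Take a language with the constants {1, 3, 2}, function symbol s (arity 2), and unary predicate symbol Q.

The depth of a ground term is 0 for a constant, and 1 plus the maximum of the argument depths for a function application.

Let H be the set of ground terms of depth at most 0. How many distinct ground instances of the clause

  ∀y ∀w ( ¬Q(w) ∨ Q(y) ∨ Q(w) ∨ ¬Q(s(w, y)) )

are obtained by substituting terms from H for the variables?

9

Ground terms of depth ≤ 0:
  Count level by level. With function symbols s/2, the terms of depth ≤ k are the 3 constants together with each function applied to depth-≤(k−1) tuples, so N_k = 3 + N_{k-1}^2.
  N_0 = 3
  Explicitly: 1, 3, 2.
So there are 3 ground terms available for substitution.
The body mentions every one of the 2 quantified variables; since ground terms form a free algebra, no two substitutions collapse to the same formula.
Number of ground instances = 3^2 = 9.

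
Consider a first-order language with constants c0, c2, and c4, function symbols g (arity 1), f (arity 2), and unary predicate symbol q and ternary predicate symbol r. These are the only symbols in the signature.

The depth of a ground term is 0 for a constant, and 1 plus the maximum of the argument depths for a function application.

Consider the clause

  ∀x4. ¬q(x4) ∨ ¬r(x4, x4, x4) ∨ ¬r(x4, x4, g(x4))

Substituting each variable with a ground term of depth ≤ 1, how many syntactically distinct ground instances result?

15

Ground terms of depth ≤ 1:
  If N_k denotes the number of depth-≤k ground terms, the 3 constants give N_0 = 3, and each function symbol of arity r contributes N_{k-1}^r new terms at level k: N_k = 3 + N_{k-1} + N_{k-1}^2.
  N_0 = 3
  N_1 = 3 + 3 + 3^2 = 15
So there are 15 ground terms available for substitution.
There is 1 variable to instantiate (x4),  occurring in at least one literal, so different choices give different ground instances.
Number of ground instances = 15.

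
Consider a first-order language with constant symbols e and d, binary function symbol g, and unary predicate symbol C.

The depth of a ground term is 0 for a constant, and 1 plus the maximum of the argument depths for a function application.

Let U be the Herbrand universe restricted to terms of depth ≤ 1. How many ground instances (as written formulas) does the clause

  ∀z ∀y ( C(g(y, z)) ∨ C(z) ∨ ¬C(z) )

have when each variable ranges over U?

Ground terms of depth ≤ 1:
  Let N_k = |{terms of depth ≤ k}|. Then N_0 = 2 and N_k = 2 + N_{k-1}^2 for k ≥ 1 (one summand per function symbol, arity giving the exponent).
  N_0 = 2
  N_1 = 2 + 2^2 = 6
  Explicitly: e, d, g(e, e), g(e, d), g(d, e), g(d, d).
So there are 6 ground terms available for substitution.
The body mentions every one of the 2 quantified variables; since ground terms form a free algebra, no two substitutions collapse to the same formula.
Number of ground instances = 6^2 = 36.

36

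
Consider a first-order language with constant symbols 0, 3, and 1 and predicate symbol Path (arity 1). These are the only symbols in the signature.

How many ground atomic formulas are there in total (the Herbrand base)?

3

With no function symbols, the Herbrand universe is just the 3 constants.
Ground atoms per predicate: Path: 3.
Herbrand base size = 3 = 3.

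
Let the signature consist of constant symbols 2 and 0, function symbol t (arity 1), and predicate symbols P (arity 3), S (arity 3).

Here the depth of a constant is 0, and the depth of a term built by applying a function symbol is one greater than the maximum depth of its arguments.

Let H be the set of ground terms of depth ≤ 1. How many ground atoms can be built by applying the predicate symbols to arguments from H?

128

First count ground terms of depth ≤ 1.
Count level by level. With function symbols t/1, the terms of depth ≤ k are the 2 constants together with each function applied to depth-≤(k−1) tuples, so N_k = 2 + N_{k-1}.
N_0 = 2
N_1 = 2 + 2 = 4
Explicitly: 2, 0, t(2), t(0).
So |H| = 4.
For each predicate symbol, the number of ground atoms is |H| raised to its arity; summing:
  P: 4^3 = 64;  S: 4^3 = 64
Total ground atoms: 64 + 64 = 128.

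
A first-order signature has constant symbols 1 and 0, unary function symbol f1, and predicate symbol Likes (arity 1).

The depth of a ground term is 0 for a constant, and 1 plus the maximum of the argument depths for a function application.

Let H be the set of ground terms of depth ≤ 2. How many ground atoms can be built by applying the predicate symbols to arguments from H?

First count ground terms of depth ≤ 2.
Let N_k = |{terms of depth ≤ k}|. Then N_0 = 2 and N_k = 2 + N_{k-1} for k ≥ 1 (one summand per function symbol, arity giving the exponent).
N_0 = 2
N_1 = 2 + 2 = 4
N_2 = 2 + 4 = 6
Explicitly: 1, 0, f1(1), f1(0), f1(f1(1)), f1(f1(0)).
So |H| = 6.
For each predicate symbol, the number of ground atoms is |H| raised to its arity; summing:
  Likes: 6
Total ground atoms: 6.

6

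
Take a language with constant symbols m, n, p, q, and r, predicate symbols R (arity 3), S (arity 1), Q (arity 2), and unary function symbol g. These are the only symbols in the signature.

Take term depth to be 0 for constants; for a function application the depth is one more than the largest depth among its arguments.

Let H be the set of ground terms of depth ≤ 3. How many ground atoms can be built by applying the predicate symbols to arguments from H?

First count ground terms of depth ≤ 3.
Let N_k = |{terms of depth ≤ k}|. Then N_0 = 5 and N_k = 5 + N_{k-1} for k ≥ 1 (one summand per function symbol, arity giving the exponent).
N_0 = 5
N_1 = 5 + 5 = 10
N_2 = 5 + 10 = 15
N_3 = 5 + 15 = 20
So |H| = 20.
Ground atoms are formed by filling each argument slot of a predicate with a term from H, so an r-ary predicate gives |H|^r atoms:
  R: 20^3 = 8000;  S: 20;  Q: 20^2 = 400
Total ground atoms: 8000 + 20 + 400 = 8420.

8420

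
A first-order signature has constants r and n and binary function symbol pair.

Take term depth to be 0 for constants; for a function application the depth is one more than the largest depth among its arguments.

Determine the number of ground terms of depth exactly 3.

1408

Count level by level. With function symbols pair/2, the terms of depth ≤ k are the 2 constants together with each function applied to depth-≤(k−1) tuples, so N_k = 2 + N_{k-1}^2.
N_0 = 2
N_1 = 2 + 2^2 = 6
N_2 = 2 + 6^2 = 38
N_3 = 2 + 38^2 = 1446
Terms of depth exactly 3: N_3 − N_2 = 1446 − 38 = 1408.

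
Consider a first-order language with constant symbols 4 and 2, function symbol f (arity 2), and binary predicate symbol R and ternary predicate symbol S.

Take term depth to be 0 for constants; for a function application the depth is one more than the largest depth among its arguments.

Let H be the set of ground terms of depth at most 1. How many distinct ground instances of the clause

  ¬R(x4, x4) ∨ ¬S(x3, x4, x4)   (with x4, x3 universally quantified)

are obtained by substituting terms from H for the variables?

Ground terms of depth ≤ 1:
  Let N_k = |{terms of depth ≤ k}|. Then N_0 = 2 and N_k = 2 + N_{k-1}^2 for k ≥ 1 (one summand per function symbol, arity giving the exponent).
  N_0 = 2
  N_1 = 2 + 2^2 = 6
So there are 6 ground terms available for substitution.
There are 2 variables to instantiate (x4, x3), each occurring in at least one literal, so different choices give different ground instances.
Number of ground instances = 6^2 = 36.

36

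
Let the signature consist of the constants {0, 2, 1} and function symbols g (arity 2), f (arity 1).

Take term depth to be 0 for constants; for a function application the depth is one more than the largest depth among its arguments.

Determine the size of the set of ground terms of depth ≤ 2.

243

Count level by level. With function symbols g/2, f/1, the terms of depth ≤ k are the 3 constants together with each function applied to depth-≤(k−1) tuples, so N_k = 3 + N_{k-1}^2 + N_{k-1}.
N_0 = 3
N_1 = 3 + 3^2 + 3 = 15
N_2 = 3 + 15^2 + 15 = 243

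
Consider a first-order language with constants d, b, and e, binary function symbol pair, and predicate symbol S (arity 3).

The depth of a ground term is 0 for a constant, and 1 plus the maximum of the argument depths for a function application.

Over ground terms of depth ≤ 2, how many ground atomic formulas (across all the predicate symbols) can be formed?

First count ground terms of depth ≤ 2.
Let N_k = |{terms of depth ≤ k}|. Then N_0 = 3 and N_k = 3 + N_{k-1}^2 for k ≥ 1 (one summand per function symbol, arity giving the exponent).
N_0 = 3
N_1 = 3 + 3^2 = 12
N_2 = 3 + 12^2 = 147
So |H| = 147.
Ground atoms are formed by filling each argument slot of a predicate with a term from H, so an r-ary predicate gives |H|^r atoms:
  S: 147^3 = 3176523
Total ground atoms: 3176523.

3176523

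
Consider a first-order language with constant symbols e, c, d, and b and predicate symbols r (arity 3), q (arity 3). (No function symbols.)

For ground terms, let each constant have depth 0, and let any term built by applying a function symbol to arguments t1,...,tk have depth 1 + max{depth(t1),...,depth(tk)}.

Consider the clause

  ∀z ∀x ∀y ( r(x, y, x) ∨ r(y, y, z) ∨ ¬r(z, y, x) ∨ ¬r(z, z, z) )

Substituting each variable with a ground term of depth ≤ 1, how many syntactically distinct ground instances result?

64

Ground terms of depth ≤ 1:
  With no function symbols every ground term is a constant, so there are exactly 4 ground terms at every depth bound.
  N_0 = 4
  N_1 = 4
So there are 4 ground terms available for substitution.
The clause has 3 distinct variables (z, x, y), each appearing in the body. In the free term algebra distinct substitutions yield syntactically distinct ground instances.
Number of ground instances = 4^3 = 64.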